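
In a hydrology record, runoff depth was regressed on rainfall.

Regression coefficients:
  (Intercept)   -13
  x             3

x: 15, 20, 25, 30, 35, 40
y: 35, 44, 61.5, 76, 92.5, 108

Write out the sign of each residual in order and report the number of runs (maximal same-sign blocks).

x=15: ŷ = -13 + 3·15 = 32; e = 35 − 32 = 3
x=20: ŷ = -13 + 3·20 = 47; e = 44 − 47 = -3
x=25: ŷ = -13 + 3·25 = 62; e = 61.5 − 62 = -0.5
x=30: ŷ = -13 + 3·30 = 77; e = 76 − 77 = -1
x=35: ŷ = -13 + 3·35 = 92; e = 92.5 − 92 = 0.5
x=40: ŷ = -13 + 3·40 = 107; e = 108 − 107 = 1
Signs: + − − − + +
Runs: +×1, −×3, +×2 → 3

3 runs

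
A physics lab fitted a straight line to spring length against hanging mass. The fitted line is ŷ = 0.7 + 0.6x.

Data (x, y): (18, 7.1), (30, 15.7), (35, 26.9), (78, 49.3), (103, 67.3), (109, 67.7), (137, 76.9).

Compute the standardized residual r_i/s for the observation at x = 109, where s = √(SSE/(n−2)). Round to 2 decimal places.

0.33

x=18: ŷ = 0.7 + 0.6·18 = 11.5; r = 7.1 − 11.5 = -4.4
x=30: ŷ = 0.7 + 0.6·30 = 18.7; r = 15.7 − 18.7 = -3
x=35: ŷ = 0.7 + 0.6·35 = 21.7; r = 26.9 − 21.7 = 5.2
x=78: ŷ = 0.7 + 0.6·78 = 47.5; r = 49.3 − 47.5 = 1.8
x=103: ŷ = 0.7 + 0.6·103 = 62.5; r = 67.3 − 62.5 = 4.8
x=109: ŷ = 0.7 + 0.6·109 = 66.1; r = 67.7 − 66.1 = 1.6
x=137: ŷ = 0.7 + 0.6·137 = 82.9; r = 76.9 − 82.9 = -6
SSE = 19.36 + 9 + 27.04 + 3.24 + 23.04 + 2.56 + 36 = 120.24
s = √(120.24/5) = 4.90388
r/s = 1.6 / 4.90388 = 0.33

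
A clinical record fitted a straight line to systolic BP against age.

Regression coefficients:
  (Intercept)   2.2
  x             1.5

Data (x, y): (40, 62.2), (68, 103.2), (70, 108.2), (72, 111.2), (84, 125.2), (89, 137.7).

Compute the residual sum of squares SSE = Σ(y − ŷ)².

SSE = 16

x=40: ŷ = 2.2 + 1.5·40 = 62.2; e = 62.2 − 62.2 = 0
x=68: ŷ = 2.2 + 1.5·68 = 104.2; e = 103.2 − 104.2 = -1
x=70: ŷ = 2.2 + 1.5·70 = 107.2; e = 108.2 − 107.2 = 1
x=72: ŷ = 2.2 + 1.5·72 = 110.2; e = 111.2 − 110.2 = 1
x=84: ŷ = 2.2 + 1.5·84 = 128.2; e = 125.2 − 128.2 = -3
x=89: ŷ = 2.2 + 1.5·89 = 135.7; e = 137.7 − 135.7 = 2
SSE = 0 + 1 + 1 + 1 + 9 + 4 = 16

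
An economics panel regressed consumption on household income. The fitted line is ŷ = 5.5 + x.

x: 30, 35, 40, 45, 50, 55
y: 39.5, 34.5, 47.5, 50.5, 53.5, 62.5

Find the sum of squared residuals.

x=30: ŷ = 5.5 + 30 = 35.5; r = 39.5 − 35.5 = 4
x=35: ŷ = 5.5 + 35 = 40.5; r = 34.5 − 40.5 = -6
x=40: ŷ = 5.5 + 40 = 45.5; r = 47.5 − 45.5 = 2
x=45: ŷ = 5.5 + 45 = 50.5; r = 50.5 − 50.5 = 0
x=50: ŷ = 5.5 + 50 = 55.5; r = 53.5 − 55.5 = -2
x=55: ŷ = 5.5 + 55 = 60.5; r = 62.5 − 60.5 = 2
SSE = 16 + 36 + 4 + 0 + 4 + 4 = 64

SSE = 64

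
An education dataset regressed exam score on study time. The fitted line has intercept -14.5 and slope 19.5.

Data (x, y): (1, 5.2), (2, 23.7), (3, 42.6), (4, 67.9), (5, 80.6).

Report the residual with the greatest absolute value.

r = 4.4

x=1: ŷ = -14.5 + 19.5·1 = 5; r = 5.2 − 5 = 0.2
x=2: ŷ = -14.5 + 19.5·2 = 24.5; r = 23.7 − 24.5 = -0.8
x=3: ŷ = -14.5 + 19.5·3 = 44; r = 42.6 − 44 = -1.4
x=4: ŷ = -14.5 + 19.5·4 = 63.5; r = 67.9 − 63.5 = 4.4
x=5: ŷ = -14.5 + 19.5·5 = 83; r = 80.6 − 83 = -2.4
Largest |r| is 4.4 at x = 4, residual 4.4.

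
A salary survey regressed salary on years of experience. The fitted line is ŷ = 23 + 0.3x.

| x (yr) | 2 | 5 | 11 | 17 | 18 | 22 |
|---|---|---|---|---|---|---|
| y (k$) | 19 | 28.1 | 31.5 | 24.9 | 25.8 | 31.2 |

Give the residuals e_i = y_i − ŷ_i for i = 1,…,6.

x=2: ŷ = 23 + 0.3·2 = 23.6; e = 19 − 23.6 = -4.6
x=5: ŷ = 23 + 0.3·5 = 24.5; e = 28.1 − 24.5 = 3.6
x=11: ŷ = 23 + 0.3·11 = 26.3; e = 31.5 − 26.3 = 5.2
x=17: ŷ = 23 + 0.3·17 = 28.1; e = 24.9 − 28.1 = -3.2
x=18: ŷ = 23 + 0.3·18 = 28.4; e = 25.8 − 28.4 = -2.6
x=22: ŷ = 23 + 0.3·22 = 29.6; e = 31.2 − 29.6 = 1.6

-4.6, 3.6, 5.2, -3.2, -2.6, 1.6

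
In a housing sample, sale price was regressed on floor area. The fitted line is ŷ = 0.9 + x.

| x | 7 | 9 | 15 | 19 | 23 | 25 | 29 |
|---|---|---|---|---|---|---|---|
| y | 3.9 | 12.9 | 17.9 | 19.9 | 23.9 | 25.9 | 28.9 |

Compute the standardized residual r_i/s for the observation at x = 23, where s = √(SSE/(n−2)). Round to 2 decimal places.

0.00

x=7: ŷ = 0.9 + 7 = 7.9; r = 3.9 − 7.9 = -4
x=9: ŷ = 0.9 + 9 = 9.9; r = 12.9 − 9.9 = 3
x=15: ŷ = 0.9 + 15 = 15.9; r = 17.9 − 15.9 = 2
x=19: ŷ = 0.9 + 19 = 19.9; r = 19.9 − 19.9 = 0
x=23: ŷ = 0.9 + 23 = 23.9; r = 23.9 − 23.9 = 0
x=25: ŷ = 0.9 + 25 = 25.9; r = 25.9 − 25.9 = 0
x=29: ŷ = 0.9 + 29 = 29.9; r = 28.9 − 29.9 = -1
SSE = 16 + 9 + 4 + 0 + 0 + 0 + 1 = 30
s = √(30/5) = 2.44949
r/s = 0 / 2.44949 = 0.00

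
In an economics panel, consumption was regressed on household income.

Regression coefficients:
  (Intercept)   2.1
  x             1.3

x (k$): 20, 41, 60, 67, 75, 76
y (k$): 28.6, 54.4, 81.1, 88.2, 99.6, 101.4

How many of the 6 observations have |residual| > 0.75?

3

x=20: ŷ = 2.1 + 1.3·20 = 28.1; e = 28.6 − 28.1 = 0.5
x=41: ŷ = 2.1 + 1.3·41 = 55.4; e = 54.4 − 55.4 = -1
x=60: ŷ = 2.1 + 1.3·60 = 80.1; e = 81.1 − 80.1 = 1
x=67: ŷ = 2.1 + 1.3·67 = 89.2; e = 88.2 − 89.2 = -1
x=75: ŷ = 2.1 + 1.3·75 = 99.6; e = 99.6 − 99.6 = 0
x=76: ŷ = 2.1 + 1.3·76 = 100.9; e = 101.4 − 100.9 = 0.5
|e| > 0.75: x=41 (|e|=1), x=60 (|e|=1), x=67 (|e|=1) → 3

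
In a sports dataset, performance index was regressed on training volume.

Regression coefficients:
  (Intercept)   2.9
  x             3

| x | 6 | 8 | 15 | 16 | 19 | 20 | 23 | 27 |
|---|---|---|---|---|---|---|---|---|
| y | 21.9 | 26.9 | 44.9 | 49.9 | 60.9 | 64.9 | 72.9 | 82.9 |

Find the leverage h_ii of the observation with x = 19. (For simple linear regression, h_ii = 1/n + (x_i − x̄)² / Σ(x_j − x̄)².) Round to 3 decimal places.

h = 0.139

x̄ = (6 + 8 + 15 + 16 + 19 + 20 + 23 + 27)/8 = 16.75
Σ(x − x̄)² = 115.562 + 76.5625 + 3.0625 + 0.5625 + 5.0625 + 10.5625 + 39.0625 + 105.062 = 355.5
h = 1/8 + (2.25)²/355.5 = 0.125 + 0.0142405 = 0.139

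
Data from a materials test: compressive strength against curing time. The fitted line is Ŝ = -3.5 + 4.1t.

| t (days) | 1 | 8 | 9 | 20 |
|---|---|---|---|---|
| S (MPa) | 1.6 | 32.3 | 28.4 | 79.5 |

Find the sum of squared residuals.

SSE = 36

t=1: Ŝ = -3.5 + 4.1·1 = 0.6; e = 1.6 − 0.6 = 1
t=8: Ŝ = -3.5 + 4.1·8 = 29.3; e = 32.3 − 29.3 = 3
t=9: Ŝ = -3.5 + 4.1·9 = 33.4; e = 28.4 − 33.4 = -5
t=20: Ŝ = -3.5 + 4.1·20 = 78.5; e = 79.5 − 78.5 = 1
SSE = 1 + 9 + 25 + 1 = 36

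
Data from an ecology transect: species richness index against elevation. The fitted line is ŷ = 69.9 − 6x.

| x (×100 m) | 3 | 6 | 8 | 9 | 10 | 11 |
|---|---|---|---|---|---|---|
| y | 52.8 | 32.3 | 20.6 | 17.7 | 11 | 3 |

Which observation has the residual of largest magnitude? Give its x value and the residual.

x=3: ŷ = 69.9 − 6·3 = 51.9; r = 52.8 − 51.9 = 0.9
x=6: ŷ = 69.9 − 6·6 = 33.9; r = 32.3 − 33.9 = -1.6
x=8: ŷ = 69.9 − 6·8 = 21.9; r = 20.6 − 21.9 = -1.3
x=9: ŷ = 69.9 − 6·9 = 15.9; r = 17.7 − 15.9 = 1.8
x=10: ŷ = 69.9 − 6·10 = 9.9; r = 11 − 9.9 = 1.1
x=11: ŷ = 69.9 − 6·11 = 3.9; r = 3 − 3.9 = -0.9
Largest |r| is 1.8 at x = 9, residual 1.8.

x = 9, r = 1.8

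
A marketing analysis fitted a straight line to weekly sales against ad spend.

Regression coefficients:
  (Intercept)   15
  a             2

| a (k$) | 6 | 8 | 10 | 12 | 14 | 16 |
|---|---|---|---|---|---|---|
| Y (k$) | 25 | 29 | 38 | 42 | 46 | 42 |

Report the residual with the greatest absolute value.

a=6: ŷ = 15 + 2·6 = 27; r = 25 − 27 = -2
a=8: ŷ = 15 + 2·8 = 31; r = 29 − 31 = -2
a=10: ŷ = 15 + 2·10 = 35; r = 38 − 35 = 3
a=12: ŷ = 15 + 2·12 = 39; r = 42 − 39 = 3
a=14: ŷ = 15 + 2·14 = 43; r = 46 − 43 = 3
a=16: ŷ = 15 + 2·16 = 47; r = 42 − 47 = -5
Largest |r| is 5 at a = 16, residual -5.

r = -5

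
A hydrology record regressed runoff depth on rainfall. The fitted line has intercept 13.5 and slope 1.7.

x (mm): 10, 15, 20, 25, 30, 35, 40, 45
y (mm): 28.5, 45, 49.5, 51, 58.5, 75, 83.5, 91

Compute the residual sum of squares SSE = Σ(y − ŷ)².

SSE = 114

x=10: ŷ = 13.5 + 1.7·10 = 30.5; e = 28.5 − 30.5 = -2
x=15: ŷ = 13.5 + 1.7·15 = 39; e = 45 − 39 = 6
x=20: ŷ = 13.5 + 1.7·20 = 47.5; e = 49.5 − 47.5 = 2
x=25: ŷ = 13.5 + 1.7·25 = 56; e = 51 − 56 = -5
x=30: ŷ = 13.5 + 1.7·30 = 64.5; e = 58.5 − 64.5 = -6
x=35: ŷ = 13.5 + 1.7·35 = 73; e = 75 − 73 = 2
x=40: ŷ = 13.5 + 1.7·40 = 81.5; e = 83.5 − 81.5 = 2
x=45: ŷ = 13.5 + 1.7·45 = 90; e = 91 − 90 = 1
SSE = 4 + 36 + 4 + 25 + 36 + 4 + 4 + 1 = 114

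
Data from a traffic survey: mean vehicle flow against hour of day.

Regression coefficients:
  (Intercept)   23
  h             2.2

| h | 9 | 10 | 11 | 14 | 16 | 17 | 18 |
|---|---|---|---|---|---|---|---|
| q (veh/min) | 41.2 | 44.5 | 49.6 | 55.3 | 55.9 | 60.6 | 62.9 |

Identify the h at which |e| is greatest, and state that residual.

h=9: q̂ = 23 + 2.2·9 = 42.8; e = 41.2 − 42.8 = -1.6
h=10: q̂ = 23 + 2.2·10 = 45; e = 44.5 − 45 = -0.5
h=11: q̂ = 23 + 2.2·11 = 47.2; e = 49.6 − 47.2 = 2.4
h=14: q̂ = 23 + 2.2·14 = 53.8; e = 55.3 − 53.8 = 1.5
h=16: q̂ = 23 + 2.2·16 = 58.2; e = 55.9 − 58.2 = -2.3
h=17: q̂ = 23 + 2.2·17 = 60.4; e = 60.6 − 60.4 = 0.2
h=18: q̂ = 23 + 2.2·18 = 62.6; e = 62.9 − 62.6 = 0.3
Largest |e| is 2.4 at h = 11, residual 2.4.

h = 11, e = 2.4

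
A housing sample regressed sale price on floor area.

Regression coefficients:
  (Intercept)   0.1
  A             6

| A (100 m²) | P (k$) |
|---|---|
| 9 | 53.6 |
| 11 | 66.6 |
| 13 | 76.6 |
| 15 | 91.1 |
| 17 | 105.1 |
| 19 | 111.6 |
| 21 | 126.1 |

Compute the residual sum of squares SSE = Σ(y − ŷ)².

A=9: ŷ = 0.1 + 6·9 = 54.1; r = 53.6 − 54.1 = -0.5
A=11: ŷ = 0.1 + 6·11 = 66.1; r = 66.6 − 66.1 = 0.5
A=13: ŷ = 0.1 + 6·13 = 78.1; r = 76.6 − 78.1 = -1.5
A=15: ŷ = 0.1 + 6·15 = 90.1; r = 91.1 − 90.1 = 1
A=17: ŷ = 0.1 + 6·17 = 102.1; r = 105.1 − 102.1 = 3
A=19: ŷ = 0.1 + 6·19 = 114.1; r = 111.6 − 114.1 = -2.5
A=21: ŷ = 0.1 + 6·21 = 126.1; r = 126.1 − 126.1 = 0
SSE = 0.25 + 0.25 + 2.25 + 1 + 9 + 6.25 + 0 = 19

SSE = 19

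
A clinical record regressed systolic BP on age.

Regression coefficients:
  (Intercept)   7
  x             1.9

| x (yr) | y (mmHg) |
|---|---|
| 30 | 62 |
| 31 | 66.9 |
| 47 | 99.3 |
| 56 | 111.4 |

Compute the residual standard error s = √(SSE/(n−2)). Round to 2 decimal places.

x=30: ŷ = 7 + 1.9·30 = 64; e = 62 − 64 = -2
x=31: ŷ = 7 + 1.9·31 = 65.9; e = 66.9 − 65.9 = 1
x=47: ŷ = 7 + 1.9·47 = 96.3; e = 99.3 − 96.3 = 3
x=56: ŷ = 7 + 1.9·56 = 113.4; e = 111.4 − 113.4 = -2
SSE = 4 + 1 + 9 + 4 = 18
s = √(18/2) = √9 ≈ 3.00

s = 3.00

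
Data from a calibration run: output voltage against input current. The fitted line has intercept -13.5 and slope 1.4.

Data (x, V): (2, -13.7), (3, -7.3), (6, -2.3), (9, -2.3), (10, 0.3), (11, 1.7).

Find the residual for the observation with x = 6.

ŷ = -13.5 + 1.4·6 = -5.1
e = -2.3 − (-5.1) = 2.8

e = 2.8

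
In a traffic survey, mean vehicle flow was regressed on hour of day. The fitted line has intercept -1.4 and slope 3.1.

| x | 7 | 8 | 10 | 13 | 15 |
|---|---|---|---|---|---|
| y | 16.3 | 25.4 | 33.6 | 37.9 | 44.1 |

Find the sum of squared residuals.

x=7: ŷ = -1.4 + 3.1·7 = 20.3; r = 16.3 − 20.3 = -4
x=8: ŷ = -1.4 + 3.1·8 = 23.4; r = 25.4 − 23.4 = 2
x=10: ŷ = -1.4 + 3.1·10 = 29.6; r = 33.6 − 29.6 = 4
x=13: ŷ = -1.4 + 3.1·13 = 38.9; r = 37.9 − 38.9 = -1
x=15: ŷ = -1.4 + 3.1·15 = 45.1; r = 44.1 − 45.1 = -1
SSE = 16 + 4 + 16 + 1 + 1 = 38

SSE = 38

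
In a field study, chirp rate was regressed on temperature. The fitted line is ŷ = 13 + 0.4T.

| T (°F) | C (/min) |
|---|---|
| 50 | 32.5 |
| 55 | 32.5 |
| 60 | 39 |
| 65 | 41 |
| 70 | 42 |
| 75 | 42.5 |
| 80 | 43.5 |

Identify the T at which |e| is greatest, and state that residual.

T = 55, e = -2.5

T=50: ŷ = 13 + 0.4·50 = 33; e = 32.5 − 33 = -0.5
T=55: ŷ = 13 + 0.4·55 = 35; e = 32.5 − 35 = -2.5
T=60: ŷ = 13 + 0.4·60 = 37; e = 39 − 37 = 2
T=65: ŷ = 13 + 0.4·65 = 39; e = 41 − 39 = 2
T=70: ŷ = 13 + 0.4·70 = 41; e = 42 − 41 = 1
T=75: ŷ = 13 + 0.4·75 = 43; e = 42.5 − 43 = -0.5
T=80: ŷ = 13 + 0.4·80 = 45; e = 43.5 − 45 = -1.5
Largest |e| is 2.5 at T = 55, residual -2.5.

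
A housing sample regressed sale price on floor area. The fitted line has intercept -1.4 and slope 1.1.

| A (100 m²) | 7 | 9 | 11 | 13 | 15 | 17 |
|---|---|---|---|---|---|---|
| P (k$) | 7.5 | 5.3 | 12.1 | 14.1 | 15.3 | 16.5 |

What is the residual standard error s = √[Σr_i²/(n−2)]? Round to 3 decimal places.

s = 1.985

A=7: P̂ = -1.4 + 1.1·7 = 6.3; r = 7.5 − 6.3 = 1.2
A=9: P̂ = -1.4 + 1.1·9 = 8.5; r = 5.3 − 8.5 = -3.2
A=11: P̂ = -1.4 + 1.1·11 = 10.7; r = 12.1 − 10.7 = 1.4
A=13: P̂ = -1.4 + 1.1·13 = 12.9; r = 14.1 − 12.9 = 1.2
A=15: P̂ = -1.4 + 1.1·15 = 15.1; r = 15.3 − 15.1 = 0.2
A=17: P̂ = -1.4 + 1.1·17 = 17.3; r = 16.5 − 17.3 = -0.8
SSE = 1.44 + 10.24 + 1.96 + 1.44 + 0.04 + 0.64 = 15.76
s = √(15.76/4) = √3.94 ≈ 1.985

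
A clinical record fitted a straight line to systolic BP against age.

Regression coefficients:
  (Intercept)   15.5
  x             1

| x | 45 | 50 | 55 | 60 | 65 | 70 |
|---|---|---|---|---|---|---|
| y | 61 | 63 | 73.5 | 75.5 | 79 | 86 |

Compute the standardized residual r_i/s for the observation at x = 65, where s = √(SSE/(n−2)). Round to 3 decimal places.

-0.707

x=45: ŷ = 15.5 + 45 = 60.5; r = 61 − 60.5 = 0.5
x=50: ŷ = 15.5 + 50 = 65.5; r = 63 − 65.5 = -2.5
x=55: ŷ = 15.5 + 55 = 70.5; r = 73.5 − 70.5 = 3
x=60: ŷ = 15.5 + 60 = 75.5; r = 75.5 − 75.5 = 0
x=65: ŷ = 15.5 + 65 = 80.5; r = 79 − 80.5 = -1.5
x=70: ŷ = 15.5 + 70 = 85.5; r = 86 − 85.5 = 0.5
SSE = 0.25 + 6.25 + 9 + 0 + 2.25 + 0.25 = 18
s = √(18/4) = 2.12132
r/s = -1.5 / 2.12132 = -0.707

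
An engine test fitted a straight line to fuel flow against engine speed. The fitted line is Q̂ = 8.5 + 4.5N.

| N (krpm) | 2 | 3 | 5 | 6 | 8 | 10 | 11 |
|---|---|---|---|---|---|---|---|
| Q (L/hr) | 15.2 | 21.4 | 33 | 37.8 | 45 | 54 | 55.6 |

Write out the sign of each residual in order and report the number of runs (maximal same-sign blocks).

3 runs

N=2: Q̂ = 8.5 + 4.5·2 = 17.5; r = 15.2 − 17.5 = -2.3
N=3: Q̂ = 8.5 + 4.5·3 = 22; r = 21.4 − 22 = -0.6
N=5: Q̂ = 8.5 + 4.5·5 = 31; r = 33 − 31 = 2
N=6: Q̂ = 8.5 + 4.5·6 = 35.5; r = 37.8 − 35.5 = 2.3
N=8: Q̂ = 8.5 + 4.5·8 = 44.5; r = 45 − 44.5 = 0.5
N=10: Q̂ = 8.5 + 4.5·10 = 53.5; r = 54 − 53.5 = 0.5
N=11: Q̂ = 8.5 + 4.5·11 = 58; r = 55.6 − 58 = -2.4
Signs: − − + + + + −
Runs: −×2, +×4, −×1 → 3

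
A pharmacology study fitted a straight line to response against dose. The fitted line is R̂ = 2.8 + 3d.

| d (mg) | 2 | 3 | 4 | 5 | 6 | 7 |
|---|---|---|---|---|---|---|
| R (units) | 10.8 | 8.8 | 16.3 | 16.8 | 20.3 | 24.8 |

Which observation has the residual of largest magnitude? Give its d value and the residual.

d=2: R̂ = 2.8 + 3·2 = 8.8; e = 10.8 − 8.8 = 2
d=3: R̂ = 2.8 + 3·3 = 11.8; e = 8.8 − 11.8 = -3
d=4: R̂ = 2.8 + 3·4 = 14.8; e = 16.3 − 14.8 = 1.5
d=5: R̂ = 2.8 + 3·5 = 17.8; e = 16.8 − 17.8 = -1
d=6: R̂ = 2.8 + 3·6 = 20.8; e = 20.3 − 20.8 = -0.5
d=7: R̂ = 2.8 + 3·7 = 23.8; e = 24.8 − 23.8 = 1
Largest |e| is 3 at d = 3, residual -3.

d = 3, e = -3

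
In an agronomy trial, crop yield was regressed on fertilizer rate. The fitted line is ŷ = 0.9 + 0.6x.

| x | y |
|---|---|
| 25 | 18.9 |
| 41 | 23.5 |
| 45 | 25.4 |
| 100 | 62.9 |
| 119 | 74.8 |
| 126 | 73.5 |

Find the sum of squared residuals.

x=25: ŷ = 0.9 + 0.6·25 = 15.9; r = 18.9 − 15.9 = 3
x=41: ŷ = 0.9 + 0.6·41 = 25.5; r = 23.5 − 25.5 = -2
x=45: ŷ = 0.9 + 0.6·45 = 27.9; r = 25.4 − 27.9 = -2.5
x=100: ŷ = 0.9 + 0.6·100 = 60.9; r = 62.9 − 60.9 = 2
x=119: ŷ = 0.9 + 0.6·119 = 72.3; r = 74.8 − 72.3 = 2.5
x=126: ŷ = 0.9 + 0.6·126 = 76.5; r = 73.5 − 76.5 = -3
SSE = 9 + 4 + 6.25 + 4 + 6.25 + 9 = 38.5

SSE = 38.5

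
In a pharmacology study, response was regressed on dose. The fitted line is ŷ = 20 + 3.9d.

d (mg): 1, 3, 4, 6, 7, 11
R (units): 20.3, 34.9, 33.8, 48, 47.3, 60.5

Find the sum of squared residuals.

d=1: ŷ = 20 + 3.9·1 = 23.9; e = 20.3 − 23.9 = -3.6
d=3: ŷ = 20 + 3.9·3 = 31.7; e = 34.9 − 31.7 = 3.2
d=4: ŷ = 20 + 3.9·4 = 35.6; e = 33.8 − 35.6 = -1.8
d=6: ŷ = 20 + 3.9·6 = 43.4; e = 48 − 43.4 = 4.6
d=7: ŷ = 20 + 3.9·7 = 47.3; e = 47.3 − 47.3 = 0
d=11: ŷ = 20 + 3.9·11 = 62.9; e = 60.5 − 62.9 = -2.4
SSE = 12.96 + 10.24 + 3.24 + 21.16 + 0 + 5.76 = 53.36

SSE = 53.36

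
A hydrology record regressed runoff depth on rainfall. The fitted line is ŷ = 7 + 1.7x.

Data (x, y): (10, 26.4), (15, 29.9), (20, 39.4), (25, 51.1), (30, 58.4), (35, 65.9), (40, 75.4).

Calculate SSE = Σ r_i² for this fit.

x=10: ŷ = 7 + 1.7·10 = 24; r = 26.4 − 24 = 2.4
x=15: ŷ = 7 + 1.7·15 = 32.5; r = 29.9 − 32.5 = -2.6
x=20: ŷ = 7 + 1.7·20 = 41; r = 39.4 − 41 = -1.6
x=25: ŷ = 7 + 1.7·25 = 49.5; r = 51.1 − 49.5 = 1.6
x=30: ŷ = 7 + 1.7·30 = 58; r = 58.4 − 58 = 0.4
x=35: ŷ = 7 + 1.7·35 = 66.5; r = 65.9 − 66.5 = -0.6
x=40: ŷ = 7 + 1.7·40 = 75; r = 75.4 − 75 = 0.4
SSE = 5.76 + 6.76 + 2.56 + 2.56 + 0.16 + 0.36 + 0.16 = 18.32

SSE = 18.32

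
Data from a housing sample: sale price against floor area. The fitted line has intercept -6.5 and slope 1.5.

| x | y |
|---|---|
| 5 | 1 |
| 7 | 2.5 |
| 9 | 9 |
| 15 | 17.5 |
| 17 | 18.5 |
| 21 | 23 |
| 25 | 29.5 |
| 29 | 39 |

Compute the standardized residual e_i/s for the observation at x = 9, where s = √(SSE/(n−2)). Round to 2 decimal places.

1.12

x=5: ŷ = -6.5 + 1.5·5 = 1; e = 1 − 1 = 0
x=7: ŷ = -6.5 + 1.5·7 = 4; e = 2.5 − 4 = -1.5
x=9: ŷ = -6.5 + 1.5·9 = 7; e = 9 − 7 = 2
x=15: ŷ = -6.5 + 1.5·15 = 16; e = 17.5 − 16 = 1.5
x=17: ŷ = -6.5 + 1.5·17 = 19; e = 18.5 − 19 = -0.5
x=21: ŷ = -6.5 + 1.5·21 = 25; e = 23 − 25 = -2
x=25: ŷ = -6.5 + 1.5·25 = 31; e = 29.5 − 31 = -1.5
x=29: ŷ = -6.5 + 1.5·29 = 37; e = 39 − 37 = 2
SSE = 0 + 2.25 + 4 + 2.25 + 0.25 + 4 + 2.25 + 4 = 19
s = √(19/6) = 1.77951
e/s = 2 / 1.77951 = 1.12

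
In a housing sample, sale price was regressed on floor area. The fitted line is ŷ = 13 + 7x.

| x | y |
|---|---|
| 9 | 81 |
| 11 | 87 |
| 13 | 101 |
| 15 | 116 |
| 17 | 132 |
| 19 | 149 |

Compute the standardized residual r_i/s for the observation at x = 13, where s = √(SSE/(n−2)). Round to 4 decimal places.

x=9: ŷ = 13 + 7·9 = 76; r = 81 − 76 = 5
x=11: ŷ = 13 + 7·11 = 90; r = 87 − 90 = -3
x=13: ŷ = 13 + 7·13 = 104; r = 101 − 104 = -3
x=15: ŷ = 13 + 7·15 = 118; r = 116 − 118 = -2
x=17: ŷ = 13 + 7·17 = 132; r = 132 − 132 = 0
x=19: ŷ = 13 + 7·19 = 146; r = 149 − 146 = 3
SSE = 25 + 9 + 9 + 4 + 0 + 9 = 56
s = √(56/4) = 3.74166
r/s = -3 / 3.74166 = -0.8018

-0.8018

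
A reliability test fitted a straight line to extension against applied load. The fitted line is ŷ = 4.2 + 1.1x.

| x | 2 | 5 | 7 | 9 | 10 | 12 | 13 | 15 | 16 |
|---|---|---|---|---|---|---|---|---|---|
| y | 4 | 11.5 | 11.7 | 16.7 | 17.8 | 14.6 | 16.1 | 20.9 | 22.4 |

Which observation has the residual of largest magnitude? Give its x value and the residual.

x = 12, r = -2.8

x=2: ŷ = 4.2 + 1.1·2 = 6.4; r = 4 − 6.4 = -2.4
x=5: ŷ = 4.2 + 1.1·5 = 9.7; r = 11.5 − 9.7 = 1.8
x=7: ŷ = 4.2 + 1.1·7 = 11.9; r = 11.7 − 11.9 = -0.2
x=9: ŷ = 4.2 + 1.1·9 = 14.1; r = 16.7 − 14.1 = 2.6
x=10: ŷ = 4.2 + 1.1·10 = 15.2; r = 17.8 − 15.2 = 2.6
x=12: ŷ = 4.2 + 1.1·12 = 17.4; r = 14.6 − 17.4 = -2.8
x=13: ŷ = 4.2 + 1.1·13 = 18.5; r = 16.1 − 18.5 = -2.4
x=15: ŷ = 4.2 + 1.1·15 = 20.7; r = 20.9 − 20.7 = 0.2
x=16: ŷ = 4.2 + 1.1·16 = 21.8; r = 22.4 − 21.8 = 0.6
Largest |r| is 2.8 at x = 12, residual -2.8.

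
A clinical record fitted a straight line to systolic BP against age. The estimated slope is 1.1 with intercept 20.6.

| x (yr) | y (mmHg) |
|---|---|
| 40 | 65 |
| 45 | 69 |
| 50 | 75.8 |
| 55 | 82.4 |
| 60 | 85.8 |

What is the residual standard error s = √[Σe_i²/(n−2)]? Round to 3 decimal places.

s = 1.117

x=40: ŷ = 20.6 + 1.1·40 = 64.6; e = 65 − 64.6 = 0.4
x=45: ŷ = 20.6 + 1.1·45 = 70.1; e = 69 − 70.1 = -1.1
x=50: ŷ = 20.6 + 1.1·50 = 75.6; e = 75.8 − 75.6 = 0.2
x=55: ŷ = 20.6 + 1.1·55 = 81.1; e = 82.4 − 81.1 = 1.3
x=60: ŷ = 20.6 + 1.1·60 = 86.6; e = 85.8 − 86.6 = -0.8
SSE = 0.16 + 1.21 + 0.04 + 1.69 + 0.64 = 3.74
s = √(3.74/3) = √1.24667 ≈ 1.117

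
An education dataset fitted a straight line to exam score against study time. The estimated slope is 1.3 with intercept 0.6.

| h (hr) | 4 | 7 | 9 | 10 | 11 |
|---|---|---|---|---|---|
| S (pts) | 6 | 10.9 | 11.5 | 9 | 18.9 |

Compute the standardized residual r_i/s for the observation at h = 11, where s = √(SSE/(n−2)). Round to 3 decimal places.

h=4: Ŝ = 0.6 + 1.3·4 = 5.8; r = 6 − 5.8 = 0.2
h=7: Ŝ = 0.6 + 1.3·7 = 9.7; r = 10.9 − 9.7 = 1.2
h=9: Ŝ = 0.6 + 1.3·9 = 12.3; r = 11.5 − 12.3 = -0.8
h=10: Ŝ = 0.6 + 1.3·10 = 13.6; r = 9 − 13.6 = -4.6
h=11: Ŝ = 0.6 + 1.3·11 = 14.9; r = 18.9 − 14.9 = 4
SSE = 0.04 + 1.44 + 0.64 + 21.16 + 16 = 39.28
s = √(39.28/3) = 3.61847
r/s = 4 / 3.61847 = 1.105

1.105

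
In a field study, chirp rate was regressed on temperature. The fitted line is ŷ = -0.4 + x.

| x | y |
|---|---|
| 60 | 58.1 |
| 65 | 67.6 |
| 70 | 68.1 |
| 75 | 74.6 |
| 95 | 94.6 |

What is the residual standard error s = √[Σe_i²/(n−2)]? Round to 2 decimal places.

x=60: ŷ = -0.4 + 60 = 59.6; e = 58.1 − 59.6 = -1.5
x=65: ŷ = -0.4 + 65 = 64.6; e = 67.6 − 64.6 = 3
x=70: ŷ = -0.4 + 70 = 69.6; e = 68.1 − 69.6 = -1.5
x=75: ŷ = -0.4 + 75 = 74.6; e = 74.6 − 74.6 = 0
x=95: ŷ = -0.4 + 95 = 94.6; e = 94.6 − 94.6 = 0
SSE = 2.25 + 9 + 2.25 + 0 + 0 = 13.5
s = √(13.5/3) = √4.5 ≈ 2.12

s = 2.12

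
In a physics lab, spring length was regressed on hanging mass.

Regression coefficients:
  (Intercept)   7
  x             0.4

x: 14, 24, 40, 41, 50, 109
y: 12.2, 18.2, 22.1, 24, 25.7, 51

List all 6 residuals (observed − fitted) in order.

x=14: ŷ = 7 + 0.4·14 = 12.6; r = 12.2 − 12.6 = -0.4
x=24: ŷ = 7 + 0.4·24 = 16.6; r = 18.2 − 16.6 = 1.6
x=40: ŷ = 7 + 0.4·40 = 23; r = 22.1 − 23 = -0.9
x=41: ŷ = 7 + 0.4·41 = 23.4; r = 24 − 23.4 = 0.6
x=50: ŷ = 7 + 0.4·50 = 27; r = 25.7 − 27 = -1.3
x=109: ŷ = 7 + 0.4·109 = 50.6; r = 51 − 50.6 = 0.4

-0.4, 1.6, -0.9, 0.6, -1.3, 0.4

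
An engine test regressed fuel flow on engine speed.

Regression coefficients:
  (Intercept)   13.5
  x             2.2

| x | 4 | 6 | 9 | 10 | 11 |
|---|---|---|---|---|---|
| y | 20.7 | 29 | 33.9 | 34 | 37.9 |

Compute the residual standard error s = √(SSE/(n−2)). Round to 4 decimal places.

x=4: ŷ = 13.5 + 2.2·4 = 22.3; e = 20.7 − 22.3 = -1.6
x=6: ŷ = 13.5 + 2.2·6 = 26.7; e = 29 − 26.7 = 2.3
x=9: ŷ = 13.5 + 2.2·9 = 33.3; e = 33.9 − 33.3 = 0.6
x=10: ŷ = 13.5 + 2.2·10 = 35.5; e = 34 − 35.5 = -1.5
x=11: ŷ = 13.5 + 2.2·11 = 37.7; e = 37.9 − 37.7 = 0.2
SSE = 2.56 + 5.29 + 0.36 + 2.25 + 0.04 = 10.5
s = √(10.5/3) = √3.5 ≈ 1.8708

s = 1.8708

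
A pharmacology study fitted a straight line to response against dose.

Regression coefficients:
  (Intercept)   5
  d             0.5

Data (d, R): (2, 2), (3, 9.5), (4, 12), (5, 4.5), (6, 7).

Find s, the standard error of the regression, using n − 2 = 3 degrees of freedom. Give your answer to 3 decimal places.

s = 4.472

d=2: R̂ = 5 + 0.5·2 = 6; e = 2 − 6 = -4
d=3: R̂ = 5 + 0.5·3 = 6.5; e = 9.5 − 6.5 = 3
d=4: R̂ = 5 + 0.5·4 = 7; e = 12 − 7 = 5
d=5: R̂ = 5 + 0.5·5 = 7.5; e = 4.5 − 7.5 = -3
d=6: R̂ = 5 + 0.5·6 = 8; e = 7 − 8 = -1
SSE = 16 + 9 + 25 + 9 + 1 = 60
s = √(60/3) = √20 ≈ 4.472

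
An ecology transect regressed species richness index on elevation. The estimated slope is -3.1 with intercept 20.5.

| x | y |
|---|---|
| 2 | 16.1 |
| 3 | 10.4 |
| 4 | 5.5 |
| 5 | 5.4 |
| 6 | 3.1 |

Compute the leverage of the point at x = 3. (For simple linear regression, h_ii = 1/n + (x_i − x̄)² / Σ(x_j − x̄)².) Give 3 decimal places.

x̄ = (2 + 3 + 4 + 5 + 6)/5 = 4
Σ(x − x̄)² = 4 + 1 + 0 + 1 + 4 = 10
h = 1/5 + (-1)²/10 = 0.2 + 0.1 = 0.300

h = 0.300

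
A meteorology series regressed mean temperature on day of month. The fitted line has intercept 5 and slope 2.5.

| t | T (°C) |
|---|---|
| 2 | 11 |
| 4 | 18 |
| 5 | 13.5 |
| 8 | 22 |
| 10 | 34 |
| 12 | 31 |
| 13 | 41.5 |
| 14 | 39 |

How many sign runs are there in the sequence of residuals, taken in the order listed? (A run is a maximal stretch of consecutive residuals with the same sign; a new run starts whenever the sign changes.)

t=2: T̂ = 5 + 2.5·2 = 10; e = 11 − 10 = 1
t=4: T̂ = 5 + 2.5·4 = 15; e = 18 − 15 = 3
t=5: T̂ = 5 + 2.5·5 = 17.5; e = 13.5 − 17.5 = -4
t=8: T̂ = 5 + 2.5·8 = 25; e = 22 − 25 = -3
t=10: T̂ = 5 + 2.5·10 = 30; e = 34 − 30 = 4
t=12: T̂ = 5 + 2.5·12 = 35; e = 31 − 35 = -4
t=13: T̂ = 5 + 2.5·13 = 37.5; e = 41.5 − 37.5 = 4
t=14: T̂ = 5 + 2.5·14 = 40; e = 39 − 40 = -1
Signs: + + − − + − + −
Runs: +×2, −×2, +×1, −×1, +×1, −×1 → 6

6 runs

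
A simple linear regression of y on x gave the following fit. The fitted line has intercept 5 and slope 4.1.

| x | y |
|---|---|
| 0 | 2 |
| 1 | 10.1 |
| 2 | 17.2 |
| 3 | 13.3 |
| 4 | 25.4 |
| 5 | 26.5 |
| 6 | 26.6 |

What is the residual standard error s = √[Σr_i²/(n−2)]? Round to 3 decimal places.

x=0: ŷ = 5 + 4.1·0 = 5; r = 2 − 5 = -3
x=1: ŷ = 5 + 4.1·1 = 9.1; r = 10.1 − 9.1 = 1
x=2: ŷ = 5 + 4.1·2 = 13.2; r = 17.2 − 13.2 = 4
x=3: ŷ = 5 + 4.1·3 = 17.3; r = 13.3 − 17.3 = -4
x=4: ŷ = 5 + 4.1·4 = 21.4; r = 25.4 − 21.4 = 4
x=5: ŷ = 5 + 4.1·5 = 25.5; r = 26.5 − 25.5 = 1
x=6: ŷ = 5 + 4.1·6 = 29.6; r = 26.6 − 29.6 = -3
SSE = 9 + 1 + 16 + 16 + 16 + 1 + 9 = 68
s = √(68/5) = √13.6 ≈ 3.688

s = 3.688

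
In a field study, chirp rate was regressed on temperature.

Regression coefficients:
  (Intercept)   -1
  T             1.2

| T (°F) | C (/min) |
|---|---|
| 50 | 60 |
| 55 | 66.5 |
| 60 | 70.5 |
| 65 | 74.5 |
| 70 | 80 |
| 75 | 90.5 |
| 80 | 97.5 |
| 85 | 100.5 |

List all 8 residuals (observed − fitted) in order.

T=50: ŷ = -1 + 1.2·50 = 59; e = 60 − 59 = 1
T=55: ŷ = -1 + 1.2·55 = 65; e = 66.5 − 65 = 1.5
T=60: ŷ = -1 + 1.2·60 = 71; e = 70.5 − 71 = -0.5
T=65: ŷ = -1 + 1.2·65 = 77; e = 74.5 − 77 = -2.5
T=70: ŷ = -1 + 1.2·70 = 83; e = 80 − 83 = -3
T=75: ŷ = -1 + 1.2·75 = 89; e = 90.5 − 89 = 1.5
T=80: ŷ = -1 + 1.2·80 = 95; e = 97.5 − 95 = 2.5
T=85: ŷ = -1 + 1.2·85 = 101; e = 100.5 − 101 = -0.5

1, 1.5, -0.5, -2.5, -3, 1.5, 2.5, -0.5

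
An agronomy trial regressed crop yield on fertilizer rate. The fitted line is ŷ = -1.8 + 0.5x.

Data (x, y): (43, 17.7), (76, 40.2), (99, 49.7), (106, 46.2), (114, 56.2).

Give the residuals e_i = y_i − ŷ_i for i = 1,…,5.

-2, 4, 2, -5, 1

x=43: ŷ = -1.8 + 0.5·43 = 19.7; e = 17.7 − 19.7 = -2
x=76: ŷ = -1.8 + 0.5·76 = 36.2; e = 40.2 − 36.2 = 4
x=99: ŷ = -1.8 + 0.5·99 = 47.7; e = 49.7 − 47.7 = 2
x=106: ŷ = -1.8 + 0.5·106 = 51.2; e = 46.2 − 51.2 = -5
x=114: ŷ = -1.8 + 0.5·114 = 55.2; e = 56.2 − 55.2 = 1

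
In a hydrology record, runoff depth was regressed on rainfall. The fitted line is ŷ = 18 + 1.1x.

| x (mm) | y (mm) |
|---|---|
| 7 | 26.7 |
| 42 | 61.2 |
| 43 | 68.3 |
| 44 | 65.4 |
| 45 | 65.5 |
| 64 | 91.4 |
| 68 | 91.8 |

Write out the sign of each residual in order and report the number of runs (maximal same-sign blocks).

6 runs

x=7: ŷ = 18 + 1.1·7 = 25.7; e = 26.7 − 25.7 = 1
x=42: ŷ = 18 + 1.1·42 = 64.2; e = 61.2 − 64.2 = -3
x=43: ŷ = 18 + 1.1·43 = 65.3; e = 68.3 − 65.3 = 3
x=44: ŷ = 18 + 1.1·44 = 66.4; e = 65.4 − 66.4 = -1
x=45: ŷ = 18 + 1.1·45 = 67.5; e = 65.5 − 67.5 = -2
x=64: ŷ = 18 + 1.1·64 = 88.4; e = 91.4 − 88.4 = 3
x=68: ŷ = 18 + 1.1·68 = 92.8; e = 91.8 − 92.8 = -1
Signs: + − + − − + −
Runs: +×1, −×1, +×1, −×2, +×1, −×1 → 6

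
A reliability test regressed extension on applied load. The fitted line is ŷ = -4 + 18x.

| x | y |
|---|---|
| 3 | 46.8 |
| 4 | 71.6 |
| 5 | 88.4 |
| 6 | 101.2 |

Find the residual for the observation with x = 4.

r = 3.6

ŷ = -4 + 18·4 = 68
r = 71.6 − 68 = 3.6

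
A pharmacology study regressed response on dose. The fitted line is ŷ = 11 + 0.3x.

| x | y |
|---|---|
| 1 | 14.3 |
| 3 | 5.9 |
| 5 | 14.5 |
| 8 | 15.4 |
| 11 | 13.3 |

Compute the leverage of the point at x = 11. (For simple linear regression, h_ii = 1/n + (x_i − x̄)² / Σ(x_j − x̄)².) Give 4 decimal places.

h = 0.6614

x̄ = (1 + 3 + 5 + 8 + 11)/5 = 5.6
Σ(x − x̄)² = 21.16 + 6.76 + 0.36 + 5.76 + 29.16 = 63.2
h = 1/5 + (5.4)²/63.2 = 0.2 + 0.461392 = 0.6614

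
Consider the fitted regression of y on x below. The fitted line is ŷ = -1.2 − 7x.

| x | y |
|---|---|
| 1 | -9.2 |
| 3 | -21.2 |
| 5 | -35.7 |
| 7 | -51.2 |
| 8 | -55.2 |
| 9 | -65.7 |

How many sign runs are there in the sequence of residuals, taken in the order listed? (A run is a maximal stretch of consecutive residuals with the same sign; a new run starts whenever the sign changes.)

5 runs

x=1: ŷ = -1.2 − 7·1 = -8.2; r = -9.2 − (-8.2) = -1
x=3: ŷ = -1.2 − 7·3 = -22.2; r = -21.2 − (-22.2) = 1
x=5: ŷ = -1.2 − 7·5 = -36.2; r = -35.7 − (-36.2) = 0.5
x=7: ŷ = -1.2 − 7·7 = -50.2; r = -51.2 − (-50.2) = -1
x=8: ŷ = -1.2 − 7·8 = -57.2; r = -55.2 − (-57.2) = 2
x=9: ŷ = -1.2 − 7·9 = -64.2; r = -65.7 − (-64.2) = -1.5
Signs: − + + − + −
Runs: −×1, +×2, −×1, +×1, −×1 → 5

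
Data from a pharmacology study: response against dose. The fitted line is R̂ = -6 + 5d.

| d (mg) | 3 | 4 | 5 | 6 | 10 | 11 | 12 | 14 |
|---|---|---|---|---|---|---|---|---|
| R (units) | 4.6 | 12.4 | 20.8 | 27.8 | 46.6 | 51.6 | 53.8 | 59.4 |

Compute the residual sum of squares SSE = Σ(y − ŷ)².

SSE = 74.32

d=3: R̂ = -6 + 5·3 = 9; e = 4.6 − 9 = -4.4
d=4: R̂ = -6 + 5·4 = 14; e = 12.4 − 14 = -1.6
d=5: R̂ = -6 + 5·5 = 19; e = 20.8 − 19 = 1.8
d=6: R̂ = -6 + 5·6 = 24; e = 27.8 − 24 = 3.8
d=10: R̂ = -6 + 5·10 = 44; e = 46.6 − 44 = 2.6
d=11: R̂ = -6 + 5·11 = 49; e = 51.6 − 49 = 2.6
d=12: R̂ = -6 + 5·12 = 54; e = 53.8 − 54 = -0.2
d=14: R̂ = -6 + 5·14 = 64; e = 59.4 − 64 = -4.6
SSE = 19.36 + 2.56 + 3.24 + 14.44 + 6.76 + 6.76 + 0.04 + 21.16 = 74.32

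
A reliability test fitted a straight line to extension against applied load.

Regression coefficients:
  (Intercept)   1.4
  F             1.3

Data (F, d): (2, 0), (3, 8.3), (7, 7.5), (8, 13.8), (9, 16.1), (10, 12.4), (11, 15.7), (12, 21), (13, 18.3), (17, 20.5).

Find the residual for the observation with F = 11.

d̂ = 1.4 + 1.3·11 = 15.7
e = 15.7 − 15.7 = 0

e = 0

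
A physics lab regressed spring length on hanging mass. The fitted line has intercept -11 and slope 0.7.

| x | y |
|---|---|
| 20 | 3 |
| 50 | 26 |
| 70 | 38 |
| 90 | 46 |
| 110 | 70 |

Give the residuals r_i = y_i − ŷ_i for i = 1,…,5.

x=20: ŷ = -11 + 0.7·20 = 3; r = 3 − 3 = 0
x=50: ŷ = -11 + 0.7·50 = 24; r = 26 − 24 = 2
x=70: ŷ = -11 + 0.7·70 = 38; r = 38 − 38 = 0
x=90: ŷ = -11 + 0.7·90 = 52; r = 46 − 52 = -6
x=110: ŷ = -11 + 0.7·110 = 66; r = 70 − 66 = 4

0, 2, 0, -6, 4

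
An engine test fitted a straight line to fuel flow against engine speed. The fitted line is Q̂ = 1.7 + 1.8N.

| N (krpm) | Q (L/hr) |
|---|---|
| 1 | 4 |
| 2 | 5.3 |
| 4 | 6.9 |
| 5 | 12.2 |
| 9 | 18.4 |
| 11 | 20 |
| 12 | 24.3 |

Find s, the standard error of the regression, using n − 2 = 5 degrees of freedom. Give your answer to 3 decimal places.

s = 1.414

N=1: Q̂ = 1.7 + 1.8·1 = 3.5; e = 4 − 3.5 = 0.5
N=2: Q̂ = 1.7 + 1.8·2 = 5.3; e = 5.3 − 5.3 = 0
N=4: Q̂ = 1.7 + 1.8·4 = 8.9; e = 6.9 − 8.9 = -2
N=5: Q̂ = 1.7 + 1.8·5 = 10.7; e = 12.2 − 10.7 = 1.5
N=9: Q̂ = 1.7 + 1.8·9 = 17.9; e = 18.4 − 17.9 = 0.5
N=11: Q̂ = 1.7 + 1.8·11 = 21.5; e = 20 − 21.5 = -1.5
N=12: Q̂ = 1.7 + 1.8·12 = 23.3; e = 24.3 − 23.3 = 1
SSE = 0.25 + 0 + 4 + 2.25 + 0.25 + 2.25 + 1 = 10
s = √(10/5) = √2 ≈ 1.414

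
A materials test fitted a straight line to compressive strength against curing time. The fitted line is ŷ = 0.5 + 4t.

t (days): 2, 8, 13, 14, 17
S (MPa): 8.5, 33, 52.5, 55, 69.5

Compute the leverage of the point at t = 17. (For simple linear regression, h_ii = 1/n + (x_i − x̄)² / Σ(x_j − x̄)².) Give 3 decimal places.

t̄ = (2 + 8 + 13 + 14 + 17)/5 = 10.8
Σ(t − t̄)² = 77.44 + 7.84 + 4.84 + 10.24 + 38.44 = 138.8
h = 1/5 + (6.2)²/138.8 = 0.2 + 0.276945 = 0.477

h = 0.477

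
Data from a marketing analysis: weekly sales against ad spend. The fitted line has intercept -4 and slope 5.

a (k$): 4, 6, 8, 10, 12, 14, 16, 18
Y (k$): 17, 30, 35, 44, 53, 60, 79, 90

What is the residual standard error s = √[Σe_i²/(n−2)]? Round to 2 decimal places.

s = 3.92

a=4: ŷ = -4 + 5·4 = 16; e = 17 − 16 = 1
a=6: ŷ = -4 + 5·6 = 26; e = 30 − 26 = 4
a=8: ŷ = -4 + 5·8 = 36; e = 35 − 36 = -1
a=10: ŷ = -4 + 5·10 = 46; e = 44 − 46 = -2
a=12: ŷ = -4 + 5·12 = 56; e = 53 − 56 = -3
a=14: ŷ = -4 + 5·14 = 66; e = 60 − 66 = -6
a=16: ŷ = -4 + 5·16 = 76; e = 79 − 76 = 3
a=18: ŷ = -4 + 5·18 = 86; e = 90 − 86 = 4
SSE = 1 + 16 + 1 + 4 + 9 + 36 + 9 + 16 = 92
s = √(92/6) = √15.3333 ≈ 3.92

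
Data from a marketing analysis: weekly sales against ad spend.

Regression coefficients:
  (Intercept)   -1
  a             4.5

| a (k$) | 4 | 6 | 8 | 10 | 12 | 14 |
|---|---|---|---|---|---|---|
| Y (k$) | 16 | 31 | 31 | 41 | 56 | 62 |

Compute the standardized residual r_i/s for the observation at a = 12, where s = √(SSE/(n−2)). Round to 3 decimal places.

a=4: Ŷ = -1 + 4.5·4 = 17; r = 16 − 17 = -1
a=6: Ŷ = -1 + 4.5·6 = 26; r = 31 − 26 = 5
a=8: Ŷ = -1 + 4.5·8 = 35; r = 31 − 35 = -4
a=10: Ŷ = -1 + 4.5·10 = 44; r = 41 − 44 = -3
a=12: Ŷ = -1 + 4.5·12 = 53; r = 56 − 53 = 3
a=14: Ŷ = -1 + 4.5·14 = 62; r = 62 − 62 = 0
SSE = 1 + 25 + 16 + 9 + 9 + 0 = 60
s = √(60/4) = 3.87298
r/s = 3 / 3.87298 = 0.775

0.775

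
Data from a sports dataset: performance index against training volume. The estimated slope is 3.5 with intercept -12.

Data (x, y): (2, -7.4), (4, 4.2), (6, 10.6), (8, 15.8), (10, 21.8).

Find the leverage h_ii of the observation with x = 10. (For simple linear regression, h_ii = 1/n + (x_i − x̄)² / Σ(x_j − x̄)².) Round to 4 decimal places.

h = 0.6000

x̄ = (2 + 4 + 6 + 8 + 10)/5 = 6
Σ(x − x̄)² = 16 + 4 + 0 + 4 + 16 = 40
h = 1/5 + (4)²/40 = 0.2 + 0.4 = 0.6000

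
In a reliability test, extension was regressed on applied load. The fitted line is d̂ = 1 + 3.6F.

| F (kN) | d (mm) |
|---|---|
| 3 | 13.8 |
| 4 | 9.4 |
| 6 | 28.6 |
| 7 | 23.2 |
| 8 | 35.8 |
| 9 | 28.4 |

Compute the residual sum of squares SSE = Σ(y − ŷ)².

F=3: d̂ = 1 + 3.6·3 = 11.8; e = 13.8 − 11.8 = 2
F=4: d̂ = 1 + 3.6·4 = 15.4; e = 9.4 − 15.4 = -6
F=6: d̂ = 1 + 3.6·6 = 22.6; e = 28.6 − 22.6 = 6
F=7: d̂ = 1 + 3.6·7 = 26.2; e = 23.2 − 26.2 = -3
F=8: d̂ = 1 + 3.6·8 = 29.8; e = 35.8 − 29.8 = 6
F=9: d̂ = 1 + 3.6·9 = 33.4; e = 28.4 − 33.4 = -5
SSE = 4 + 36 + 36 + 9 + 36 + 25 = 146

SSE = 146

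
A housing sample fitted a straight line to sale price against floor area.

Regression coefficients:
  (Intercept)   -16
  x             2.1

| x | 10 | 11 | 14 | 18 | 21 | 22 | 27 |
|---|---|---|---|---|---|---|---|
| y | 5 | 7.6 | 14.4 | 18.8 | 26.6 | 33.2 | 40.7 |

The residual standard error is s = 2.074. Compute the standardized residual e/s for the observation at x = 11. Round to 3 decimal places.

0.241

ŷ = -16 + 2.1·11 = 7.1
e = 7.6 − 7.1 = 0.5
e/s = 0.5 / 2.074 = 0.241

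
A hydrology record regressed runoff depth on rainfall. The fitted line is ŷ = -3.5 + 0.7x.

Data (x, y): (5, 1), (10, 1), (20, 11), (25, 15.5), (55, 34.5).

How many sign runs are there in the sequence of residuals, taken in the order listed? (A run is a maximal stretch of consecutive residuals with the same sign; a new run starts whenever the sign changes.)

4 runs

x=5: ŷ = -3.5 + 0.7·5 = 0; r = 1 − 0 = 1
x=10: ŷ = -3.5 + 0.7·10 = 3.5; r = 1 − 3.5 = -2.5
x=20: ŷ = -3.5 + 0.7·20 = 10.5; r = 11 − 10.5 = 0.5
x=25: ŷ = -3.5 + 0.7·25 = 14; r = 15.5 − 14 = 1.5
x=55: ŷ = -3.5 + 0.7·55 = 35; r = 34.5 − 35 = -0.5
Signs: + − + + −
Runs: +×1, −×1, +×2, −×1 → 4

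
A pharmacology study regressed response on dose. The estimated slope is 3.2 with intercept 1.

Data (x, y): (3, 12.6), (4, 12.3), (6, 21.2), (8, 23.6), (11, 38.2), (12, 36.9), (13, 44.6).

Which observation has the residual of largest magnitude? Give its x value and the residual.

x=3: ŷ = 1 + 3.2·3 = 10.6; r = 12.6 − 10.6 = 2
x=4: ŷ = 1 + 3.2·4 = 13.8; r = 12.3 − 13.8 = -1.5
x=6: ŷ = 1 + 3.2·6 = 20.2; r = 21.2 − 20.2 = 1
x=8: ŷ = 1 + 3.2·8 = 26.6; r = 23.6 − 26.6 = -3
x=11: ŷ = 1 + 3.2·11 = 36.2; r = 38.2 − 36.2 = 2
x=12: ŷ = 1 + 3.2·12 = 39.4; r = 36.9 − 39.4 = -2.5
x=13: ŷ = 1 + 3.2·13 = 42.6; r = 44.6 − 42.6 = 2
Largest |r| is 3 at x = 8, residual -3.

x = 8, r = -3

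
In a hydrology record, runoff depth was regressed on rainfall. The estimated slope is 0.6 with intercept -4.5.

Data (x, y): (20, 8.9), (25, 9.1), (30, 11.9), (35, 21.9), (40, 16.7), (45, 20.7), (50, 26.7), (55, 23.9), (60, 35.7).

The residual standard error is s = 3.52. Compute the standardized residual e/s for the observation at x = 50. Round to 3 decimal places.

0.341

ŷ = -4.5 + 0.6·50 = 25.5
e = 26.7 − 25.5 = 1.2
e/s = 1.2 / 3.52 = 0.341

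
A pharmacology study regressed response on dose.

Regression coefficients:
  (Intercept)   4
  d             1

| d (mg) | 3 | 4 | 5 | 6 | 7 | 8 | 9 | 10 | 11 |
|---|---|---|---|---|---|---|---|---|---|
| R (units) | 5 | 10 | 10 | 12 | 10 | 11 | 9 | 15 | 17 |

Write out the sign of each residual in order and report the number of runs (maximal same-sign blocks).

4 runs

d=3: R̂ = 4 + 3 = 7; e = 5 − 7 = -2
d=4: R̂ = 4 + 4 = 8; e = 10 − 8 = 2
d=5: R̂ = 4 + 5 = 9; e = 10 − 9 = 1
d=6: R̂ = 4 + 6 = 10; e = 12 − 10 = 2
d=7: R̂ = 4 + 7 = 11; e = 10 − 11 = -1
d=8: R̂ = 4 + 8 = 12; e = 11 − 12 = -1
d=9: R̂ = 4 + 9 = 13; e = 9 − 13 = -4
d=10: R̂ = 4 + 10 = 14; e = 15 − 14 = 1
d=11: R̂ = 4 + 11 = 15; e = 17 − 15 = 2
Signs: − + + + − − − + +
Runs: −×1, +×3, −×3, +×2 → 4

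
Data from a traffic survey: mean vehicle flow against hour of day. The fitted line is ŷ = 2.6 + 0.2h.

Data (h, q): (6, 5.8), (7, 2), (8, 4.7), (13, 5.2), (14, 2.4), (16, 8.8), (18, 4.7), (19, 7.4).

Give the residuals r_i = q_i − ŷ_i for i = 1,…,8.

2, -2, 0.5, 0, -3, 3, -1.5, 1

h=6: ŷ = 2.6 + 0.2·6 = 3.8; r = 5.8 − 3.8 = 2
h=7: ŷ = 2.6 + 0.2·7 = 4; r = 2 − 4 = -2
h=8: ŷ = 2.6 + 0.2·8 = 4.2; r = 4.7 − 4.2 = 0.5
h=13: ŷ = 2.6 + 0.2·13 = 5.2; r = 5.2 − 5.2 = 0
h=14: ŷ = 2.6 + 0.2·14 = 5.4; r = 2.4 − 5.4 = -3
h=16: ŷ = 2.6 + 0.2·16 = 5.8; r = 8.8 − 5.8 = 3
h=18: ŷ = 2.6 + 0.2·18 = 6.2; r = 4.7 − 6.2 = -1.5
h=19: ŷ = 2.6 + 0.2·19 = 6.4; r = 7.4 − 6.4 = 1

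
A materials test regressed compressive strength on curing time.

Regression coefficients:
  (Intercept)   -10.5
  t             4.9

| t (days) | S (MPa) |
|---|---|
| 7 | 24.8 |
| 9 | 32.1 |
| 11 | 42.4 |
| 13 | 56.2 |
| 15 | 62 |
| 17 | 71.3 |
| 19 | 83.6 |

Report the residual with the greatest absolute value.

r = 3

t=7: ŷ = -10.5 + 4.9·7 = 23.8; r = 24.8 − 23.8 = 1
t=9: ŷ = -10.5 + 4.9·9 = 33.6; r = 32.1 − 33.6 = -1.5
t=11: ŷ = -10.5 + 4.9·11 = 43.4; r = 42.4 − 43.4 = -1
t=13: ŷ = -10.5 + 4.9·13 = 53.2; r = 56.2 − 53.2 = 3
t=15: ŷ = -10.5 + 4.9·15 = 63; r = 62 − 63 = -1
t=17: ŷ = -10.5 + 4.9·17 = 72.8; r = 71.3 − 72.8 = -1.5
t=19: ŷ = -10.5 + 4.9·19 = 82.6; r = 83.6 − 82.6 = 1
Largest |r| is 3 at t = 13, residual 3.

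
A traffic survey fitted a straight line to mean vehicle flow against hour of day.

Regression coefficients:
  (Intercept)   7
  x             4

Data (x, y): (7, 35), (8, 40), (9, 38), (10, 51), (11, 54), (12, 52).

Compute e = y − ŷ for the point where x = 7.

e = 0

ŷ = 7 + 4·7 = 35
e = 35 − 35 = 0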